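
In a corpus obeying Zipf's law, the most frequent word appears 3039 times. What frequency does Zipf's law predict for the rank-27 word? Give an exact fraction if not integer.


Zipf's law: freq(rank) = f1 / rank
f1 = 3039, rank = 27
freq = 3039 / 27
GCD(3039, 27) = 3
Simplified: 1013/9

1013/9


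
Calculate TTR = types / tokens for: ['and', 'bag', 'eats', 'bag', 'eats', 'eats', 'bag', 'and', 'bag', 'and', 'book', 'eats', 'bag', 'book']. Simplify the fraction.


Tokens: 14
Unique types: ('and', 'bag', 'book', 'eats') = 4
TTR = 4/14
Simplify: divide both by 2 -> 2/7
TTR = 2/7

2/7


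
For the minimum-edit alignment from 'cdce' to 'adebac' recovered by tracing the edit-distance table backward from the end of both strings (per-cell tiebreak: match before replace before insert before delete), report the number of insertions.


Edit distance = 5. Backtracking from cell (4, 6) with preference match > replace > insert > delete,
then listing the resulting alignment 'cdce' -> 'adebac' left to right:
  Step 1: replace c->a
  Step 2: keep 'd'
  Step 3: insert 'e' [insertion #1]
  Step 4: insert 'b' [insertion #2]
  Step 5: replace c->a
  Step 6: replace e->c
Total insertions: 2

2


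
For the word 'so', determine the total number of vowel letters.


Scanning each character of 'so':
  Position 1: 's' -> consonant (running count: 0)
  Position 2: 'o' -> vowel (running count: 1)
Total vowels: 1

1


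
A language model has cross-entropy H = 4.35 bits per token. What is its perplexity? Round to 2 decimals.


Perplexity formula: PP = 2^H
H = 4.35
PP = 2^4.35
Decompose: 2^4.35 = 2^4 * 2^0.35
2^4 = 16, 2^0.35 ~ 1.2745606
PP ~ 16 * 1.2745606 = 20.3929696
Rounded to 2 decimals: 20.39

20.39


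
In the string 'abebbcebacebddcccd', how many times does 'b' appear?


Scanning 'abebbcebacebddcccd' for 'b':
  Position 1: 'b' -> MATCH (count: 1)
  Position 3: 'b' -> MATCH (count: 2)
  Position 4: 'b' -> MATCH (count: 3)
  Position 7: 'b' -> MATCH (count: 4)
  Position 11: 'b' -> MATCH (count: 5)
Total occurrences of 'b': 5

5


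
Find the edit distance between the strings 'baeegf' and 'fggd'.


Building DP table for s1='baeegf' (len 6) and s2='fggd' (len 4):
       f  g  g  d
    0  1  2  3  4
  b 1  1  2  3  4
  a 2  2  2  3  4
  e 3  3  3  3  4
  e 4  4  4  4  4
  g 5  5  4  4  5
  f 6  5  5  5  5
Edit distance = dp[6][4] = 5

5


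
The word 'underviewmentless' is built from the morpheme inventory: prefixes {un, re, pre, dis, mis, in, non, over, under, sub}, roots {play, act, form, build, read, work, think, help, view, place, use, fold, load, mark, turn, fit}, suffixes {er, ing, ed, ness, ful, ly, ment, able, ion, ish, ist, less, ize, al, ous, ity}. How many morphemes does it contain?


Segmenting 'underviewmentless' against the inventory:
  'under' -> prefix (morpheme 1)
  'view' -> root (morpheme 2)
  'ment' -> suffix (morpheme 3)
  'less' -> suffix (morpheme 4)
Total morphemes: 4

4


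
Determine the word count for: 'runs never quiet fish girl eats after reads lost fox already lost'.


Counting words by splitting on spaces:
  Word 1: 'runs'
  Word 2: 'never'
  Word 3: 'quiet'
  Word 4: 'fish'
  Word 5: 'girl'
  Word 6: 'eats'
  Word 7: 'after'
  Word 8: 'reads'
  Word 9: 'lost'
  Word 10: 'fox'
  Word 11: 'already'
  Word 12: 'lost'
Total words: 12

12


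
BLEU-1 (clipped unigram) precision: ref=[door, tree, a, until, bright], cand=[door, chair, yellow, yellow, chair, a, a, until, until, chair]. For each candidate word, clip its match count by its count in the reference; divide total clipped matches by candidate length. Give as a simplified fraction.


Reference word counts: {'a': 1, 'bright': 1, 'door': 1, 'tree': 1, 'until': 1}
Checking each candidate word (with clipping):
  'door' -> in reference (ref count 1, used 1/1) -> match (matches: 1)
  'chair' -> not in reference -> no match (matches: 1)
  'yellow' -> not in reference -> no match (matches: 1)
  'yellow' -> not in reference -> no match (matches: 1)
  'chair' -> not in reference -> no match (matches: 1)
  'a' -> in reference (ref count 1, used 1/1) -> match (matches: 2)
  'a' -> ref count 1 already used up (1/1) -> clipped, no match (matches: 2)
  'until' -> in reference (ref count 1, used 1/1) -> match (matches: 3)
  'until' -> ref count 1 already used up (1/1) -> clipped, no match (matches: 3)
  'chair' -> not in reference -> no match (matches: 3)
Clipped matches: 3, Candidate length: 10
Precision = 3/10

3/10


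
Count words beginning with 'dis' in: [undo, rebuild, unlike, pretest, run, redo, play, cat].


Checking each word for prefix 'dis':
  'undo' -> no (count: 0)
  'rebuild' -> no (count: 0)
  'unlike' -> no (count: 0)
  'pretest' -> no (count: 0)
  'run' -> no (count: 0)
  'redo' -> no (count: 0)
  'play' -> no (count: 0)
  'cat' -> no (count: 0)
Total with prefix 'dis': 0

0


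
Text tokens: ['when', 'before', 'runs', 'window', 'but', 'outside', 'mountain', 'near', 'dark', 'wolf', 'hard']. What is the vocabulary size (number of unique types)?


Listing all tokens and tracking unique types:
  Token 1: 'when' -> NEW (unique so far: 1)
  Token 2: 'before' -> NEW (unique so far: 2)
  Token 3: 'runs' -> NEW (unique so far: 3)
  Token 4: 'window' -> NEW (unique so far: 4)
  Token 5: 'but' -> NEW (unique so far: 5)
  Token 6: 'outside' -> NEW (unique so far: 6)
  Token 7: 'mountain' -> NEW (unique so far: 7)
  Token 8: 'near' -> NEW (unique so far: 8)
  Token 9: 'dark' -> NEW (unique so far: 9)
  Token 10: 'wolf' -> NEW (unique so far: 10)
  Token 11: 'hard' -> NEW (unique so far: 11)
Unique types: ('before', 'but', 'dark', 'hard', 'mountain', 'near', 'outside', 'runs', 'when', 'window', 'wolf')
Vocabulary size: 11

11


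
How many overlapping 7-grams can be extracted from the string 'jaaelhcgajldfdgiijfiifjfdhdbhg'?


String 'jaaelhcgajldfdgiijfiifjfdhdbhg' has length L = 30.
Number of overlapping n-grams = L - n + 1
Substituting: 30 - 7 + 1 = 24

24


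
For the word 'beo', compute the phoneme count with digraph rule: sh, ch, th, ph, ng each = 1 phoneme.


Parsing 'beo' greedily, digraphs first:
  'b' -> consonant phoneme (phonemes so far: 1)
  'e' -> vowel phoneme (phonemes so far: 2)
  'o' -> vowel phoneme (phonemes so far: 3)
Total phonemes: 3

3


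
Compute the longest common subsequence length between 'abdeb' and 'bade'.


DP table for LCS of 'abdeb' and 'bade':
       b  a  d  e
    0  0  0  0  0
  a 0  0  1  1  1
  b 0  1  1  1  1
  d 0  1  1  2  2
  e 0  1  1  2  3
  b 0  1  1  2  3
LCS: 'ade'
LCS length = 3

3


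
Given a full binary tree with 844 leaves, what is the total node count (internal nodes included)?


Leaf nodes (terminals): 844
Internal nodes = n - 1 = 844 - 1 = 843
Total = leaves + internal = 844 + 843 = 1687

1687


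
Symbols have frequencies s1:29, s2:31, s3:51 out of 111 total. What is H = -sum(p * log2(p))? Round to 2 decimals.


Computing entropy H = -sum(p_i * log2(p_i)):
  s1: p = 29/111 = 0.2613, -p*log2(p) = 0.5059
  s2: p = 31/111 = 0.2793, -p*log2(p) = 0.5139
  s3: p = 51/111 = 0.4595, -p*log2(p) = 0.5155
H = sum of terms = 1.5353
Rounded to 2 decimals: 1.54

1.54


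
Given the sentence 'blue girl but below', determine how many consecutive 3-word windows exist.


Word trigrams from [4] words:
  Trigram 1: (blue girl but)
  Trigram 2: (girl but below)
Total word trigrams: 4 - 2 = 2

2


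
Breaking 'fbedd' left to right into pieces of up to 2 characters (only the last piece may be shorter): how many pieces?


'fbedd' has 5 characters.
Chunking with max size 2:
  Chunk 1: 'fb' (positions 0-1)
  Chunk 2: 'ed' (positions 2-3)
  Chunk 3: 'd' (positions 4-4)
Total chunks: ceil(5 / 2) = 3

3


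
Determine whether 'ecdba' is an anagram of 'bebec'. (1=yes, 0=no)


Sort characters of 'ecdba': 'abcde'
Sort characters of 'bebec': 'bbcee'
Sorted forms differ -> they are NOT anagrams
Result: 0

0


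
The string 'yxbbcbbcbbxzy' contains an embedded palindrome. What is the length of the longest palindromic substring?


Scanning 'yxbbcbbcbbxzy' for palindromic substrings.
Substring at positions 1-10: 'xbbcbbcbbx'.
Check: reverse('xbbcbbcbbx') = 'xbbcbbcbbx' -> palindrome confirmed.
Neighbouring characters ('y' / 'z') break symmetry, so it cannot extend further.
No longer palindromic substring exists; longest length = 10

10


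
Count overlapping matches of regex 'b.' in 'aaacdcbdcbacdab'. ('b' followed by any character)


Pattern: b. means 'b' followed by any character.
Scanning 'aaacdcbdcbacdab' position-by-position:
  Pos 0: window 'aa' -> no
  Pos 1: window 'aa' -> no
  Pos 2: window 'ac' -> no
  Pos 3: window 'cd' -> no
  Pos 4: window 'dc' -> no
  Pos 5: window 'cb' -> no
  Pos 6: window 'bd' -> MATCH
  Pos 7: window 'dc' -> no
  Pos 8: window 'cb' -> no
  Pos 9: window 'ba' -> MATCH
  Pos 10: window 'ac' -> no
  Pos 11: window 'cd' -> no
  Pos 12: window 'da' -> no
  Pos 13: window 'ab' -> no
  Pos 14: window 'b' -> no
Total matches: 2

2


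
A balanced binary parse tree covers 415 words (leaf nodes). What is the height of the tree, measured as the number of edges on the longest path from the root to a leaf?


In a balanced binary tree with n leaves the deepest leaf is ceil(log2(n)) edges below the root.
log2(415) = 8.6970
ceil(8.6970) = 9
height (edges) = 9

9


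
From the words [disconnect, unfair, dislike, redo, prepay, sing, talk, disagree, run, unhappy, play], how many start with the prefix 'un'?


Checking each word for prefix 'un':
  'disconnect' -> no (count: 0)
  'unfair' -> YES, starts with 'un' (count: 1)
  'dislike' -> no (count: 1)
  'redo' -> no (count: 1)
  'prepay' -> no (count: 1)
  'sing' -> no (count: 1)
  'talk' -> no (count: 1)
  'disagree' -> no (count: 1)
  'run' -> no (count: 1)
  'unhappy' -> YES, starts with 'un' (count: 2)
  'play' -> no (count: 2)
Total with prefix 'un': 2

2


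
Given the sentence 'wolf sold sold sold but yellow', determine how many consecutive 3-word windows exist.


Word trigrams from [6] words:
  Trigram 1: (wolf sold sold)
  Trigram 2: (sold sold sold)
  Trigram 3: (sold sold but)
  Trigram 4: (sold but yellow)
Total word trigrams: 6 - 2 = 4

4


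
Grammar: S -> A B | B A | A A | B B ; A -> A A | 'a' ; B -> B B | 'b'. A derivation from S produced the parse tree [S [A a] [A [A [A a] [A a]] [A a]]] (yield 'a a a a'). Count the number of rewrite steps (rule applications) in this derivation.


Every bracketed nonterminal node [X ...] in the tree is produced by exactly one rule application.
Reading the tree off as a leftmost derivation:
  Step 1: S  =>  A A   (applied S -> A A)
  Step 2: A A  =>  a A   (applied A -> a)
  Step 3: a A  =>  a A A   (applied A -> A A)
  Step 4: a A A  =>  a A A A   (applied A -> A A)
  Step 5: a A A A  =>  a a A A   (applied A -> a)
  Step 6: a a A A  =>  a a a A   (applied A -> a)
  Step 7: a a a A  =>  a a a a   (applied A -> a)
Final yield: a a a a
Total rewrite steps: 7

7


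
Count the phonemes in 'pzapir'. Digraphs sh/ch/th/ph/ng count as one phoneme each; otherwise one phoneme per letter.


Parsing 'pzapir' greedily, digraphs first:
  'p' -> consonant phoneme (phonemes so far: 1)
  'z' -> consonant phoneme (phonemes so far: 2)
  'a' -> vowel phoneme (phonemes so far: 3)
  'p' -> consonant phoneme (phonemes so far: 4)
  'i' -> vowel phoneme (phonemes so far: 5)
  'r' -> consonant phoneme (phonemes so far: 6)
Total phonemes: 6

6


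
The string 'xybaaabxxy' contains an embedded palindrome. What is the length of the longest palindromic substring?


Scanning 'xybaaabxxy' for palindromic substrings.
Substring at positions 2-6: 'baaab'.
Check: reverse('baaab') = 'baaab' -> palindrome confirmed.
Neighbouring characters ('y' / 'x') break symmetry, so it cannot extend further.
No longer palindromic substring exists; longest length = 5

5


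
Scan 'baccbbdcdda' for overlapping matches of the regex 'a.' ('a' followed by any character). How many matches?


Pattern: a. means 'a' followed by any character.
Scanning 'baccbbdcdda' position-by-position:
  Pos 0: window 'ba' -> no
  Pos 1: window 'ac' -> MATCH
  Pos 2: window 'cc' -> no
  Pos 3: window 'cb' -> no
  Pos 4: window 'bb' -> no
  Pos 5: window 'bd' -> no
  Pos 6: window 'dc' -> no
  Pos 7: window 'cd' -> no
  Pos 8: window 'dd' -> no
  Pos 9: window 'da' -> no
  Pos 10: window 'a' -> no
Total matches: 1

1


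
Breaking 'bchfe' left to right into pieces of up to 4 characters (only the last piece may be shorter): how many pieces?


'bchfe' has 5 characters.
Chunking with max size 4:
  Chunk 1: 'bchf' (positions 0-3)
  Chunk 2: 'e' (positions 4-4)
Total chunks: ceil(5 / 4) = 2

2


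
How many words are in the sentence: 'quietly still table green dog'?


Counting words by splitting on spaces:
  Word 1: 'quietly'
  Word 2: 'still'
  Word 3: 'table'
  Word 4: 'green'
  Word 5: 'dog'
Total words: 5

5


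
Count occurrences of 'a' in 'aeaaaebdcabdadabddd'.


Scanning 'aeaaaebdcabdadabddd' for 'a':
  Position 0: 'a' -> MATCH (count: 1)
  Position 2: 'a' -> MATCH (count: 2)
  Position 3: 'a' -> MATCH (count: 3)
  Position 4: 'a' -> MATCH (count: 4)
  Position 9: 'a' -> MATCH (count: 5)
  Position 12: 'a' -> MATCH (count: 6)
  Position 14: 'a' -> MATCH (count: 7)
Total occurrences of 'a': 7

7


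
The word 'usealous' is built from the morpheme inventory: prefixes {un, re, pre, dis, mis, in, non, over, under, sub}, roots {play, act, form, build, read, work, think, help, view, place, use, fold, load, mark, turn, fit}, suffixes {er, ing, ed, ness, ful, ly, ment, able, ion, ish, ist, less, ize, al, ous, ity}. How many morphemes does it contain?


Segmenting 'usealous' against the inventory:
  'use' -> root (morpheme 1)
  'al' -> suffix (morpheme 2)
  'ous' -> suffix (morpheme 3)
Total morphemes: 3

3


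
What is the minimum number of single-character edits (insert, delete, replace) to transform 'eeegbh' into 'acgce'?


Building DP table for s1='eeegbh' (len 6) and s2='acgce' (len 5):
       a  c  g  c  e
    0  1  2  3  4  5
  e 1  1  2  3  4  4
  e 2  2  2  3  4  4
  e 3  3  3  3  4  4
  g 4  4  4  3  4  5
  b 5  5  5  4  4  5
  h 6  6  6  5  5  5
Edit distance = dp[6][5] = 5

5


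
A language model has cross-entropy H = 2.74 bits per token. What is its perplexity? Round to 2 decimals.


Perplexity formula: PP = 2^H
H = 2.74
PP = 2^2.74
Decompose: 2^2.74 = 2^2 * 2^0.74
2^2 = 4, 2^0.74 ~ 1.6701758
PP ~ 4 * 1.6701758 = 6.6807032
Rounded to 2 decimals: 6.68

6.68


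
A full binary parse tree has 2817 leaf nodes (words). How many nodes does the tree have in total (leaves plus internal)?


Leaf nodes (terminals): 2817
Internal nodes = n - 1 = 2817 - 1 = 2816
Total = leaves + internal = 2817 + 2816 = 5633

5633


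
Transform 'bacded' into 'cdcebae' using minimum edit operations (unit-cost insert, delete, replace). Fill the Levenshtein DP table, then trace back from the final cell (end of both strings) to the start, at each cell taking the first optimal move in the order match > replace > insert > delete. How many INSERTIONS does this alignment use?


Edit distance = 6. Backtracking from cell (6, 7) with preference match > replace > insert > delete,
then listing the resulting alignment 'bacded' -> 'cdcebae' left to right:
  Step 1: replace b->c
  Step 2: replace a->d
  Step 3: keep 'c'
  Step 4: insert 'e' [insertion #1]
  Step 5: replace d->b
  Step 6: replace e->a
  Step 7: replace d->e
Total insertions: 1

1


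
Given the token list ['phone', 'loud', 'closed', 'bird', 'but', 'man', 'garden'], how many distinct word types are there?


Listing all tokens and tracking unique types:
  Token 1: 'phone' -> NEW (unique so far: 1)
  Token 2: 'loud' -> NEW (unique so far: 2)
  Token 3: 'closed' -> NEW (unique so far: 3)
  Token 4: 'bird' -> NEW (unique so far: 4)
  Token 5: 'but' -> NEW (unique so far: 5)
  Token 6: 'man' -> NEW (unique so far: 6)
  Token 7: 'garden' -> NEW (unique so far: 7)
Unique types: ('bird', 'but', 'closed', 'garden', 'loud', 'man', 'phone')
Vocabulary size: 7

7


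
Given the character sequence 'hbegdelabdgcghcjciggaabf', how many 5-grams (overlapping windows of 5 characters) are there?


String 'hbegdelabdgcghcjciggaabf' has length L = 24.
Number of overlapping n-grams = L - n + 1
Substituting: 24 - 5 + 1 = 20

20


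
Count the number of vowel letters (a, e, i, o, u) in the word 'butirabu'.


Scanning each character of 'butirabu':
  Position 1: 'b' -> consonant (running count: 0)
  Position 2: 'u' -> vowel (running count: 1)
  Position 3: 't' -> consonant (running count: 1)
  Position 4: 'i' -> vowel (running count: 2)
  Position 5: 'r' -> consonant (running count: 2)
  Position 6: 'a' -> vowel (running count: 3)
  Position 7: 'b' -> consonant (running count: 3)
  Position 8: 'u' -> vowel (running count: 4)
Total vowels: 4

4


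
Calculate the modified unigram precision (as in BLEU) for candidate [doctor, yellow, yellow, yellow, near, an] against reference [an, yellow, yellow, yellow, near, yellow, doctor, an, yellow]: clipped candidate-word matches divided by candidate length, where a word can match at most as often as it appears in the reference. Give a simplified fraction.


Reference word counts: {'an': 2, 'doctor': 1, 'near': 1, 'yellow': 5}
Checking each candidate word (with clipping):
  'doctor' -> in reference (ref count 1, used 1/1) -> match (matches: 1)
  'yellow' -> in reference (ref count 5, used 1/5) -> match (matches: 2)
  'yellow' -> in reference (ref count 5, used 2/5) -> match (matches: 3)
  'yellow' -> in reference (ref count 5, used 3/5) -> match (matches: 4)
  'near' -> in reference (ref count 1, used 1/1) -> match (matches: 5)
  'an' -> in reference (ref count 2, used 1/2) -> match (matches: 6)
Clipped matches: 6, Candidate length: 6
Precision = 6/6 = 1

1


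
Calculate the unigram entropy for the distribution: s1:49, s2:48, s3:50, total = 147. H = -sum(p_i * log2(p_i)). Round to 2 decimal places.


Computing entropy H = -sum(p_i * log2(p_i)):
  s1: p = 49/147 = 0.3333, -p*log2(p) = 0.5283
  s2: p = 48/147 = 0.3265, -p*log2(p) = 0.5273
  s3: p = 50/147 = 0.3401, -p*log2(p) = 0.5292
H = sum of terms = 1.5848
Rounded to 2 decimals: 1.58

1.58


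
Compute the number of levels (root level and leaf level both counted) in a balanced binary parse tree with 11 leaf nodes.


In a balanced binary tree with n leaves the deepest leaf is ceil(log2(n)) edges below the root,
so counting node levels inclusive of root and leaves gives ceil(log2(n)) + 1 levels.
log2(11) = 3.4594
ceil(3.4594) = 4
levels = 4 + 1 = 5

5


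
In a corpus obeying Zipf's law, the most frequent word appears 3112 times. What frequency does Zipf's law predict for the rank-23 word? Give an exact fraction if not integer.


Zipf's law: freq(rank) = f1 / rank
f1 = 3112, rank = 23
freq = 3112 / 23
GCD(3112, 23) = 1
Simplified: 3112/23

3112/23


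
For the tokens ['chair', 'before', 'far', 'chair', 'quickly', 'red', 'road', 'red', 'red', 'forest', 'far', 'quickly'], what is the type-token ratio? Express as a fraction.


Tokens: 12
Unique types: ('before', 'chair', 'far', 'forest', 'quickly', 'red', 'road') = 7
TTR = 7/12
Already in lowest terms.

7/12


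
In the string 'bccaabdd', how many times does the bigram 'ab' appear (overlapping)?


Scanning 'bccaabdd' for bigram 'ab':
  Position 0: 'bc' -> no
  Position 1: 'cc' -> no
  Position 2: 'ca' -> no
  Position 3: 'aa' -> no
  Position 4: 'ab' -> MATCH
  Position 5: 'bd' -> no
  Position 6: 'dd' -> no
Total matches: 1

1


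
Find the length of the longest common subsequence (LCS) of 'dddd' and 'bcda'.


DP table for LCS of 'dddd' and 'bcda':
       b  c  d  a
    0  0  0  0  0
  d 0  0  0  1  1
  d 0  0  0  1  1
  d 0  0  0  1  1
  d 0  0  0  1  1
LCS: 'd'
LCS length = 1

1


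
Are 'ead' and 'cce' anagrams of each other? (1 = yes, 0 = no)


Sort characters of 'ead': 'ade'
Sort characters of 'cce': 'cce'
Sorted forms differ -> they are NOT anagrams
Result: 0

0


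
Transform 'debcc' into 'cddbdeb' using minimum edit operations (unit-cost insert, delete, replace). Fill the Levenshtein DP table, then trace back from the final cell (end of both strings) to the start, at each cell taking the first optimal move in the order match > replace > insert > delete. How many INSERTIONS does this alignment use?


Edit distance = 5. Backtracking from cell (5, 7) with preference match > replace > insert > delete,
then listing the resulting alignment 'debcc' -> 'cddbdeb' left to right:
  Step 1: insert 'c' [insertion #1]
  Step 2: keep 'd'
  Step 3: replace e->d
  Step 4: keep 'b'
  Step 5: insert 'd' [insertion #2]
  Step 6: replace c->e
  Step 7: replace c->b
Total insertions: 2

2


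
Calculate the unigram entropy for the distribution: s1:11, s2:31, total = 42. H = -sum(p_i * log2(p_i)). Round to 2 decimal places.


Computing entropy H = -sum(p_i * log2(p_i)):
  s1: p = 11/42 = 0.2619, -p*log2(p) = 0.5062
  s2: p = 31/42 = 0.7381, -p*log2(p) = 0.3234
H = sum of terms = 0.8296
Rounded to 2 decimals: 0.83

0.83


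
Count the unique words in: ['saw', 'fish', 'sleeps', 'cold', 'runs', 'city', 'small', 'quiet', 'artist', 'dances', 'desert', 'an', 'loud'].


Listing all tokens and tracking unique types:
  Token 1: 'saw' -> NEW (unique so far: 1)
  Token 2: 'fish' -> NEW (unique so far: 2)
  Token 3: 'sleeps' -> NEW (unique so far: 3)
  Token 4: 'cold' -> NEW (unique so far: 4)
  Token 5: 'runs' -> NEW (unique so far: 5)
  Token 6: 'city' -> NEW (unique so far: 6)
  Token 7: 'small' -> NEW (unique so far: 7)
  Token 8: 'quiet' -> NEW (unique so far: 8)
  Token 9: 'artist' -> NEW (unique so far: 9)
  Token 10: 'dances' -> NEW (unique so far: 10)
  Token 11: 'desert' -> NEW (unique so far: 11)
  Token 12: 'an' -> NEW (unique so far: 12)
  Token 13: 'loud' -> NEW (unique so far: 13)
Unique types: ('an', 'artist', 'city', 'cold', 'dances', 'desert', 'fish', 'loud', 'quiet', 'runs', 'saw', 'sleeps', 'small')
Vocabulary size: 13

13


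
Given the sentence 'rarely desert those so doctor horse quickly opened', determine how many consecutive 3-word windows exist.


Word trigrams from [8] words:
  Trigram 1: (rarely desert those)
  Trigram 2: (desert those so)
  Trigram 3: (those so doctor)
  Trigram 4: (so doctor horse)
  Trigram 5: (doctor horse quickly)
  Trigram 6: (horse quickly opened)
Total word trigrams: 8 - 2 = 6

6


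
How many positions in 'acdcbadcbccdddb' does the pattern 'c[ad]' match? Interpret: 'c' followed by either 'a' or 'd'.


Pattern: c[ad] means 'c' followed by either 'a' or 'd'.
Scanning 'acdcbadcbccdddb' position-by-position:
  Pos 0: window 'ac' -> no
  Pos 1: window 'cd' -> MATCH
  Pos 2: window 'dc' -> no
  Pos 3: window 'cb' -> no
  Pos 4: window 'ba' -> no
  Pos 5: window 'ad' -> no
  Pos 6: window 'dc' -> no
  Pos 7: window 'cb' -> no
  Pos 8: window 'bc' -> no
  Pos 9: window 'cc' -> no
  Pos 10: window 'cd' -> MATCH
  Pos 11: window 'dd' -> no
  Pos 12: window 'dd' -> no
  Pos 13: window 'db' -> no
  Pos 14: window 'b' -> no
Total matches: 2

2


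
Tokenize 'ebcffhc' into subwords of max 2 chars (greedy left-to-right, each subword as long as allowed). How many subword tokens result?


'ebcffhc' has 7 characters.
Chunking with max size 2:
  Chunk 1: 'eb' (positions 0-1)
  Chunk 2: 'cf' (positions 2-3)
  Chunk 3: 'fh' (positions 4-5)
  Chunk 4: 'c' (positions 6-6)
Total chunks: ceil(7 / 2) = 4

4


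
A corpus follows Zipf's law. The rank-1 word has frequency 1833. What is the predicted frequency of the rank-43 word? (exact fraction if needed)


Zipf's law: freq(rank) = f1 / rank
f1 = 1833, rank = 43
freq = 1833 / 43
GCD(1833, 43) = 1
Simplified: 1833/43

1833/43


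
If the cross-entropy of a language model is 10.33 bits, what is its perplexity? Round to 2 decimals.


Perplexity formula: PP = 2^H
H = 10.33
PP = 2^10.33
Decompose: 2^10.33 = 2^10 * 2^0.33
2^10 = 1024, 2^0.33 ~ 1.2570134
PP ~ 1024 * 1.2570134 = 1287.1817216
Rounded to 2 decimals: 1287.18

1287.18


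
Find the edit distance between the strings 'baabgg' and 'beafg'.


Building DP table for s1='baabgg' (len 6) and s2='beafg' (len 5):
       b  e  a  f  g
    0  1  2  3  4  5
  b 1  0  1  2  3  4
  a 2  1  1  1  2  3
  a 3  2  2  1  2  3
  b 4  3  3  2  2  3
  g 5  4  4  3  3  2
  g 6  5  5  4  4  3
Edit distance = dp[6][5] = 3

3


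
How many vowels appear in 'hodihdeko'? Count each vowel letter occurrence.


Scanning each character of 'hodihdeko':
  Position 1: 'h' -> consonant (running count: 0)
  Position 2: 'o' -> vowel (running count: 1)
  Position 3: 'd' -> consonant (running count: 1)
  Position 4: 'i' -> vowel (running count: 2)
  Position 5: 'h' -> consonant (running count: 2)
  Position 6: 'd' -> consonant (running count: 2)
  Position 7: 'e' -> vowel (running count: 3)
  Position 8: 'k' -> consonant (running count: 3)
  Position 9: 'o' -> vowel (running count: 4)
Total vowels: 4

4


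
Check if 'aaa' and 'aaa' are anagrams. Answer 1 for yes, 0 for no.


Sort characters of 'aaa': 'aaa'
Sort characters of 'aaa': 'aaa'
Sorted forms match -> they ARE anagrams
Result: 1

1


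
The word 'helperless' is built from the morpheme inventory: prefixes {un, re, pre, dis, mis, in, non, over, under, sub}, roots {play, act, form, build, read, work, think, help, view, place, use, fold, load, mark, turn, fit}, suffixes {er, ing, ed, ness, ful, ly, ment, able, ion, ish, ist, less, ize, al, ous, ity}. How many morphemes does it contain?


Segmenting 'helperless' against the inventory:
  'help' -> root (morpheme 1)
  'er' -> suffix (morpheme 2)
  'less' -> suffix (morpheme 3)
Total morphemes: 3

3


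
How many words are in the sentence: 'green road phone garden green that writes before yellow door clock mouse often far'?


Counting words by splitting on spaces:
  Word 1: 'green'
  Word 2: 'road'
  Word 3: 'phone'
  Word 4: 'garden'
  Word 5: 'green'
  Word 6: 'that'
  Word 7: 'writes'
  Word 8: 'before'
  Word 9: 'yellow'
  Word 10: 'door'
  Word 11: 'clock'
  Word 12: 'mouse'
  Word 13: 'often'
  Word 14: 'far'
Total words: 14

14


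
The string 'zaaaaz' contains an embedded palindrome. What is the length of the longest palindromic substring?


Scanning 'zaaaaz' for palindromic substrings.
Substring at positions 0-5: 'zaaaaz'.
Check: reverse('zaaaaz') = 'zaaaaz' -> palindrome confirmed.
No longer palindromic substring exists; longest length = 6

6


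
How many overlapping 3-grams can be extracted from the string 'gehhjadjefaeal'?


String 'gehhjadjefaeal' has length L = 14.
Number of overlapping n-grams = L - n + 1
Substituting: 14 - 3 + 1 = 12

12


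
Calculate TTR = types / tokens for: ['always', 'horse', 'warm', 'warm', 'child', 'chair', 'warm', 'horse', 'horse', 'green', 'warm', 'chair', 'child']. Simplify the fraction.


Tokens: 13
Unique types: ('always', 'chair', 'child', 'green', 'horse', 'warm') = 6
TTR = 6/13
Already in lowest terms.

6/13


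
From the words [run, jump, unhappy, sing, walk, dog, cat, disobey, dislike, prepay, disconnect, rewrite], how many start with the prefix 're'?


Checking each word for prefix 're':
  'run' -> no (count: 0)
  'jump' -> no (count: 0)
  'unhappy' -> no (count: 0)
  'sing' -> no (count: 0)
  'walk' -> no (count: 0)
  'dog' -> no (count: 0)
  'cat' -> no (count: 0)
  'disobey' -> no (count: 0)
  'dislike' -> no (count: 0)
  'prepay' -> no (count: 0)
  'disconnect' -> no (count: 0)
  'rewrite' -> YES, starts with 're' (count: 1)
Total with prefix 're': 1

1


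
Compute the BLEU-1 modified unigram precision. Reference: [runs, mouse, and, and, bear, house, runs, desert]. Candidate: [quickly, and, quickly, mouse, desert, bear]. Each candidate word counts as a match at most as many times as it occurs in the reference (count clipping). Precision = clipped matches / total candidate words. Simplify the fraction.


Reference word counts: {'and': 2, 'bear': 1, 'desert': 1, 'house': 1, 'mouse': 1, 'runs': 2}
Checking each candidate word (with clipping):
  'quickly' -> not in reference -> no match (matches: 0)
  'and' -> in reference (ref count 2, used 1/2) -> match (matches: 1)
  'quickly' -> not in reference -> no match (matches: 1)
  'mouse' -> in reference (ref count 1, used 1/1) -> match (matches: 2)
  'desert' -> in reference (ref count 1, used 1/1) -> match (matches: 3)
  'bear' -> in reference (ref count 1, used 1/1) -> match (matches: 4)
Clipped matches: 4, Candidate length: 6
Precision = 4/6 = 2/3

2/3


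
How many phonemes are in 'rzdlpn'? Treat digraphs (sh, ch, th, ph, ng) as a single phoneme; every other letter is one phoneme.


Parsing 'rzdlpn' greedily, digraphs first:
  'r' -> consonant phoneme (phonemes so far: 1)
  'z' -> consonant phoneme (phonemes so far: 2)
  'd' -> consonant phoneme (phonemes so far: 3)
  'l' -> consonant phoneme (phonemes so far: 4)
  'p' -> consonant phoneme (phonemes so far: 5)
  'n' -> consonant phoneme (phonemes so far: 6)
Total phonemes: 6

6


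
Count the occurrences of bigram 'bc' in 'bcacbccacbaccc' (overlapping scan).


Scanning 'bcacbccacbaccc' for bigram 'bc':
  Position 0: 'bc' -> MATCH
  Position 1: 'ca' -> no
  Position 2: 'ac' -> no
  Position 3: 'cb' -> no
  Position 4: 'bc' -> MATCH
  Position 5: 'cc' -> no
  Position 6: 'ca' -> no
  Position 7: 'ac' -> no
  Position 8: 'cb' -> no
  Position 9: 'ba' -> no
  Position 10: 'ac' -> no
  Position 11: 'cc' -> no
  Position 12: 'cc' -> no
Total matches: 2

2


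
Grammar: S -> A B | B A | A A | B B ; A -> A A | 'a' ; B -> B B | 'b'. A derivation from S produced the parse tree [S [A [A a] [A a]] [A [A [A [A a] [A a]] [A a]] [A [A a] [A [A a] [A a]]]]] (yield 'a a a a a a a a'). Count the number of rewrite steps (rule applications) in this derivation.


Every bracketed nonterminal node [X ...] in the tree is produced by exactly one rule application.
Reading the tree off as a leftmost derivation:
  Step 1: S  =>  A A   (applied S -> A A)
  Step 2: A A  =>  A A A   (applied A -> A A)
  Step 3: A A A  =>  a A A   (applied A -> a)
  Step 4: a A A  =>  a a A   (applied A -> a)
  Step 5: a a A  =>  a a A A   (applied A -> A A)
  Step 6: a a A A  =>  a a A A A   (applied A -> A A)
  Step 7: a a A A A  =>  a a A A A A   (applied A -> A A)
  Step 8: a a A A A A  =>  a a a A A A   (applied A -> a)
  Step 9: a a a A A A  =>  a a a a A A   (applied A -> a)
  Step 10: a a a a A A  =>  a a a a a A   (applied A -> a)
  Step 11: a a a a a A  =>  a a a a a A A   (applied A -> A A)
  Step 12: a a a a a A A  =>  a a a a a a A   (applied A -> a)
  Step 13: a a a a a a A  =>  a a a a a a A A   (applied A -> A A)
  Step 14: a a a a a a A A  =>  a a a a a a a A   (applied A -> a)
  Step 15: a a a a a a a A  =>  a a a a a a a a   (applied A -> a)
Final yield: a a a a a a a a
Total rewrite steps: 15

15


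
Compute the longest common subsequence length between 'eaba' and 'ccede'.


DP table for LCS of 'eaba' and 'ccede':
       c  c  e  d  e
    0  0  0  0  0  0
  e 0  0  0  1  1  1
  a 0  0  0  1  1  1
  b 0  0  0  1  1  1
  a 0  0  0  1  1  1
LCS: 'e'
LCS length = 1

1


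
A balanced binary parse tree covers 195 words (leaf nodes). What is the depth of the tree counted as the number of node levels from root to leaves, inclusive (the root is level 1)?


In a balanced binary tree with n leaves the deepest leaf is ceil(log2(n)) edges below the root,
so counting node levels inclusive of root and leaves gives ceil(log2(n)) + 1 levels.
log2(195) = 7.6073
ceil(7.6073) = 8
levels = 8 + 1 = 9

9


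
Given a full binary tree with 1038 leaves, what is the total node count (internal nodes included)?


Leaf nodes (terminals): 1038
Internal nodes = n - 1 = 1038 - 1 = 1037
Total = leaves + internal = 1038 + 1037 = 2075

2075


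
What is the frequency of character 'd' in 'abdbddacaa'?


Scanning 'abdbddacaa' for 'd':
  Position 2: 'd' -> MATCH (count: 1)
  Position 4: 'd' -> MATCH (count: 2)
  Position 5: 'd' -> MATCH (count: 3)
Total occurrences of 'd': 3

3


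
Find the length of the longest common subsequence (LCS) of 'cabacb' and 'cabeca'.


DP table for LCS of 'cabacb' and 'cabeca':
       c  a  b  e  c  a
    0  0  0  0  0  0  0
  c 0  1  1  1  1  1  1
  a 0  1  2  2  2  2  2
  b 0  1  2  3  3  3  3
  a 0  1  2  3  3  3  4
  c 0  1  2  3  3  4  4
  b 0  1  2  3  3  4  4
LCS: 'caba'
LCS length = 4

4


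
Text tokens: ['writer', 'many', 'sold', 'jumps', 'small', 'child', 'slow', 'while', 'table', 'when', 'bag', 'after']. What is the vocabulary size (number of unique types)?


Listing all tokens and tracking unique types:
  Token 1: 'writer' -> NEW (unique so far: 1)
  Token 2: 'many' -> NEW (unique so far: 2)
  Token 3: 'sold' -> NEW (unique so far: 3)
  Token 4: 'jumps' -> NEW (unique so far: 4)
  Token 5: 'small' -> NEW (unique so far: 5)
  Token 6: 'child' -> NEW (unique so far: 6)
  Token 7: 'slow' -> NEW (unique so far: 7)
  Token 8: 'while' -> NEW (unique so far: 8)
  Token 9: 'table' -> NEW (unique so far: 9)
  Token 10: 'when' -> NEW (unique so far: 10)
  Token 11: 'bag' -> NEW (unique so far: 11)
  Token 12: 'after' -> NEW (unique so far: 12)
Unique types: ('after', 'bag', 'child', 'jumps', 'many', 'slow', 'small', 'sold', 'table', 'when', 'while', 'writer')
Vocabulary size: 12

12


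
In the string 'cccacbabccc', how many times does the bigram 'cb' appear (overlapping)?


Scanning 'cccacbabccc' for bigram 'cb':
  Position 0: 'cc' -> no
  Position 1: 'cc' -> no
  Position 2: 'ca' -> no
  Position 3: 'ac' -> no
  Position 4: 'cb' -> MATCH
  Position 5: 'ba' -> no
  Position 6: 'ab' -> no
  Position 7: 'bc' -> no
  Position 8: 'cc' -> no
  Position 9: 'cc' -> no
Total matches: 1

1


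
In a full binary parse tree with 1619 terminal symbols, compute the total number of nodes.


Leaf nodes (terminals): 1619
Internal nodes = n - 1 = 1619 - 1 = 1618
Total = leaves + internal = 1619 + 1618 = 3237

3237


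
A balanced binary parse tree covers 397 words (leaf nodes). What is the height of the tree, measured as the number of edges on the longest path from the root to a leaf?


In a balanced binary tree with n leaves the deepest leaf is ceil(log2(n)) edges below the root.
log2(397) = 8.6330
ceil(8.6330) = 9
height (edges) = 9

9


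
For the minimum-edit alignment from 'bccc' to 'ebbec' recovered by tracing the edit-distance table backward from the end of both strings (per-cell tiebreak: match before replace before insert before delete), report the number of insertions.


Edit distance = 3. Backtracking from cell (4, 5) with preference match > replace > insert > delete,
then listing the resulting alignment 'bccc' -> 'ebbec' left to right:
  Step 1: insert 'e' [insertion #1]
  Step 2: keep 'b'
  Step 3: replace c->b
  Step 4: replace c->e
  Step 5: keep 'c'
Total insertions: 1

1


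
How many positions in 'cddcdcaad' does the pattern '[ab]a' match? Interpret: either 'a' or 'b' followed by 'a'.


Pattern: [ab]a means either 'a' or 'b' followed by 'a'.
Scanning 'cddcdcaad' position-by-position:
  Pos 0: window 'cd' -> no
  Pos 1: window 'dd' -> no
  Pos 2: window 'dc' -> no
  Pos 3: window 'cd' -> no
  Pos 4: window 'dc' -> no
  Pos 5: window 'ca' -> no
  Pos 6: window 'aa' -> MATCH
  Pos 7: window 'ad' -> no
  Pos 8: window 'd' -> no
Total matches: 1

1


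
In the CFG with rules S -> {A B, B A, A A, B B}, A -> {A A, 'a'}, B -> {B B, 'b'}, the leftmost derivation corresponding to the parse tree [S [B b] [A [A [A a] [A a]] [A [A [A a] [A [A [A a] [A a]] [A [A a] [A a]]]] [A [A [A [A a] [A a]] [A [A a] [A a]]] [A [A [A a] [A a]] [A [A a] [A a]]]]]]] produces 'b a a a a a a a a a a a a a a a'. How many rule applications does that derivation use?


Every bracketed nonterminal node [X ...] in the tree is produced by exactly one rule application.
Reading the tree off as a leftmost derivation:
  Step 1: S  =>  B A   (applied S -> B A)
  Step 2: B A  =>  b A   (applied B -> b)
  Step 3: b A  =>  b A A   (applied A -> A A)
  Step 4: b A A  =>  b A A A   (applied A -> A A)
  Step 5: b A A A  =>  b a A A   (applied A -> a)
  Step 6: b a A A  =>  b a a A   (applied A -> a)
  Step 7: b a a A  =>  b a a A A   (applied A -> A A)
  Step 8: b a a A A  =>  b a a A A A   (applied A -> A A)
  Step 9: b a a A A A  =>  b a a a A A   (applied A -> a)
  Step 10: b a a a A A  =>  b a a a A A A   (applied A -> A A)
  Step 11: b a a a A A A  =>  b a a a A A A A   (applied A -> A A)
  Step 12: b a a a A A A A  =>  b a a a a A A A   (applied A -> a)
  Step 13: b a a a a A A A  =>  b a a a a a A A   (applied A -> a)
  Step 14: b a a a a a A A  =>  b a a a a a A A A   (applied A -> A A)
  Step 15: b a a a a a A A A  =>  b a a a a a a A A   (applied A -> a)
  Step 16: b a a a a a a A A  =>  b a a a a a a a A   (applied A -> a)
  Step 17: b a a a a a a a A  =>  b a a a a a a a A A   (applied A -> A A)
  Step 18: b a a a a a a a A A  =>  b a a a a a a a A A A   (applied A -> A A)
  Step 19: b a a a a a a a A A A  =>  b a a a a a a a A A A A   (applied A -> A A)
  Step 20: b a a a a a a a A A A A  =>  b a a a a a a a a A A A   (applied A -> a)
  Step 21: b a a a a a a a a A A A  =>  b a a a a a a a a a A A   (applied A -> a)
  Step 22: b a a a a a a a a a A A  =>  b a a a a a a a a a A A A   (applied A -> A A)
  Step 23: b a a a a a a a a a A A A  =>  b a a a a a a a a a a A A   (applied A -> a)
  Step 24: b a a a a a a a a a a A A  =>  b a a a a a a a a a a a A   (applied A -> a)
  Step 25: b a a a a a a a a a a a A  =>  b a a a a a a a a a a a A A   (applied A -> A A)
  Step 26: b a a a a a a a a a a a A A  =>  b a a a a a a a a a a a A A A   (applied A -> A A)
  Step 27: b a a a a a a a a a a a A A A  =>  b a a a a a a a a a a a a A A   (applied A -> a)
  Step 28: b a a a a a a a a a a a a A A  =>  b a a a a a a a a a a a a a A   (applied A -> a)
  Step 29: b a a a a a a a a a a a a a A  =>  b a a a a a a a a a a a a a A A   (applied A -> A A)
  Step 30: b a a a a a a a a a a a a a A A  =>  b a a a a a a a a a a a a a a A   (applied A -> a)
  Step 31: b a a a a a a a a a a a a a a A  =>  b a a a a a a a a a a a a a a a   (applied A -> a)
Final yield: b a a a a a a a a a a a a a a a
Total rewrite steps: 31

31


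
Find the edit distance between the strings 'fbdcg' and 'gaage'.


Building DP table for s1='fbdcg' (len 5) and s2='gaage' (len 5):
       g  a  a  g  e
    0  1  2  3  4  5
  f 1  1  2  3  4  5
  b 2  2  2  3  4  5
  d 3  3  3  3  4  5
  c 4  4  4  4  4  5
  g 5  4  5  5  4  5
Edit distance = dp[5][5] = 5

5


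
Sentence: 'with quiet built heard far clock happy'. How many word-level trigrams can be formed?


Word trigrams from [7] words:
  Trigram 1: (with quiet built)
  Trigram 2: (quiet built heard)
  Trigram 3: (built heard far)
  Trigram 4: (heard far clock)
  Trigram 5: (far clock happy)
Total word trigrams: 7 - 2 = 5

5


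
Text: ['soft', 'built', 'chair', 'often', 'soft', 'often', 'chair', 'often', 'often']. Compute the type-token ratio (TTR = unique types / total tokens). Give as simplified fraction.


Tokens: 9
Unique types: ('built', 'chair', 'often', 'soft') = 4
TTR = 4/9
Already in lowest terms.

4/9


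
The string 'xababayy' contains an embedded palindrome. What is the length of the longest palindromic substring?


Scanning 'xababayy' for palindromic substrings.
Substring at positions 1-5: 'ababa'.
Check: reverse('ababa') = 'ababa' -> palindrome confirmed.
Neighbouring characters ('x' / 'y') break symmetry, so it cannot extend further.
No longer palindromic substring exists; longest length = 5

5


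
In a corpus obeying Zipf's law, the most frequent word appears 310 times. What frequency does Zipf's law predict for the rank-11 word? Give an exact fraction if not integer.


Zipf's law: freq(rank) = f1 / rank
f1 = 310, rank = 11
freq = 310 / 11
GCD(310, 11) = 1
Simplified: 310/11

310/11


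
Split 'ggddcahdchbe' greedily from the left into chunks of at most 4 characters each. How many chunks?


'ggddcahdchbe' has 12 characters.
Chunking with max size 4:
  Chunk 1: 'ggdd' (positions 0-3)
  Chunk 2: 'cahd' (positions 4-7)
  Chunk 3: 'chbe' (positions 8-11)
Total chunks: ceil(12 / 4) = 3

3


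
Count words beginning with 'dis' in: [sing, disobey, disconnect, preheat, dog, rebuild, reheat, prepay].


Checking each word for prefix 'dis':
  'sing' -> no (count: 0)
  'disobey' -> YES, starts with 'dis' (count: 1)
  'disconnect' -> YES, starts with 'dis' (count: 2)
  'preheat' -> no (count: 2)
  'dog' -> no (count: 2)
  'rebuild' -> no (count: 2)
  'reheat' -> no (count: 2)
  'prepay' -> no (count: 2)
Total with prefix 'dis': 2

2
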